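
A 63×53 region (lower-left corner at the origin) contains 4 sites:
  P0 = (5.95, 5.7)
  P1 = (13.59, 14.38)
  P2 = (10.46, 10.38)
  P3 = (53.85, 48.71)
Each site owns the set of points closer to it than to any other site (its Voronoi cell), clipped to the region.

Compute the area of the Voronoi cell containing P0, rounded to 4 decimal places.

Area of P0's cell: 131.9456

1. box [0,63]×[0,53]: [(0, 0) (63, 0) (63, 53) (0, 53)]
2. ⊥bis P0·P1 via (9.77,10.04): [(0, 18.6394) (0, 0) (21.1767, 0)]  |A|=197.3605
3. ⊥bis P0·P2 via (8.205,8.04): [(0, 15.947) (0, 0) (16.5481, 0)]  |A|=131.9456
4. ⊥bis P0·P3 via (29.9,27.205): [(0, 15.947) (0, 0) (16.5481, 0)]  |A|=131.9456
5. canonical 3-gon: [(0, 15.947) (0, 0) (16.5481, 0)]
6. shoelace: 131.9456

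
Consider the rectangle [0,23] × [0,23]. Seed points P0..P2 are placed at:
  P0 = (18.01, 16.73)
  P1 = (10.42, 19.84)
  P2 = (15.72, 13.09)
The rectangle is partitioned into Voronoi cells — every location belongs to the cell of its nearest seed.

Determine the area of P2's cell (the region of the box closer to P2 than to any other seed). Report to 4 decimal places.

1. box [0,23]×[0,23]: [(0, 0) (23, 0) (23, 23) (0, 23)]
2. ⊥bis P2·P0 via (16.865,14.91): [(0, 0) (23, 0) (23, 11.0503) (4.0058, 23) (0, 23)]  |A|=415.5128
3. ⊥bis P2·P1 via (13.07,16.465): [(0, 6.2026) (0, 0) (23, 0) (23, 11.0503) (13.6586, 16.9272)]  |A|=288.635
4. canonical 5-gon: [(0, 6.2026) (0, 0) (23, 0) (23, 11.0503) (13.6586, 16.9272)]
5. shoelace: 288.635

Area of P2's cell: 288.6350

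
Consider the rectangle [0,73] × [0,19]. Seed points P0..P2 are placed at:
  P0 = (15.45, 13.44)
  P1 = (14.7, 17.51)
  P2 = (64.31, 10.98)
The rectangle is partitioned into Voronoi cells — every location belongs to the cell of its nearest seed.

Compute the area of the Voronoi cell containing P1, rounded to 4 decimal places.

Area of P1's cell: 107.7930

1. box [0,73]×[0,19]: [(0, 0) (73, 0) (73, 19) (0, 19)]
2. ⊥bis P1·P0 via (15.075,15.475): [(0, 12.6971) (34.204, 19) (0, 19)]  |A|=107.793
3. ⊥bis P1·P2 via (39.505,14.245): [(0, 12.6971) (34.204, 19) (0, 19)]  |A|=107.793
4. canonical 3-gon: [(0, 12.6971) (34.204, 19) (0, 19)]
5. shoelace: 107.793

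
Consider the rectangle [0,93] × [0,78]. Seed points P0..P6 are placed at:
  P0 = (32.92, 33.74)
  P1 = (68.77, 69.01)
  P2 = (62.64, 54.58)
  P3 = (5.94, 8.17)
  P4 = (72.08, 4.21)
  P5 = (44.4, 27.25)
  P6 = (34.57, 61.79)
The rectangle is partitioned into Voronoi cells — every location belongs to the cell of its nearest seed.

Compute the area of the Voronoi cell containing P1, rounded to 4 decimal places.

1. box [0,93]×[0,78]: [(0, 0) (93, 0) (93, 78) (0, 78)]
2. ⊥bis P1·P0 via (50.845,51.375): [(93, 8.5268) (93, 78) (24.6508, 78)]  |A|=2374.2212
3. ⊥bis P1·P2 via (65.705,61.795): [(93, 50.1998) (93, 78) (27.5585, 78)]  |A|=909.6428
4. ⊥bis P1·P3 via (37.355,38.59): [(93, 50.1998) (93, 78) (27.5585, 78)]  |A|=909.6428
5. ⊥bis P1·P4 via (70.425,36.61): [(93, 50.1998) (93, 78) (27.5585, 78)]  |A|=909.6428
6. ⊥bis P1·P5 via (56.585,48.13): [(93, 50.1998) (93, 78) (27.5585, 78)]  |A|=909.6428
7. ⊥bis P1·P6 via (51.67,65.4): [(51.1233, 67.9894) (93, 50.1998) (93, 78) (49.01, 78)]  |A|=802.2717
8. canonical 4-gon: [(51.1233, 67.9894) (93, 50.1998) (93, 78) (49.01, 78)]
9. shoelace: 802.2717

Area of P1's cell: 802.2717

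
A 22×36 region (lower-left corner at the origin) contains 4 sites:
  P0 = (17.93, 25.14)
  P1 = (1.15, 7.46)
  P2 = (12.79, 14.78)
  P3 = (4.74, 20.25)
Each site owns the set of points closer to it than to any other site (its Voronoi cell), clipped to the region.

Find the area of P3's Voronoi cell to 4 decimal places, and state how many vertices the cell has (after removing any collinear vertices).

Area of P3's cell: 199.7082 (5 vertices)

1. box [0,22]×[0,36]: [(0, 0) (22, 0) (22, 36) (0, 36)]
2. ⊥bis P3·P0 via (11.335,22.695): [(0, 0) (19.7488, 0) (6.4024, 36) (0, 36)]  |A|=470.7217
3. ⊥bis P3·P1 via (2.945,13.855): [(0, 14.6816) (15.9674, 10.1998) (6.4024, 36) (0, 36)]  |A|=252.7911
4. ⊥bis P3·P2 via (8.765,17.515): [(0, 14.6816) (5.7441, 13.0693) (11.6703, 21.7906) (6.4024, 36) (0, 36)]  |A|=199.7082
5. canonical 5-gon: [(0, 14.6816) (5.7441, 13.0693) (11.6703, 21.7906) (6.4024, 36) (0, 36)]
6. shoelace: 199.7082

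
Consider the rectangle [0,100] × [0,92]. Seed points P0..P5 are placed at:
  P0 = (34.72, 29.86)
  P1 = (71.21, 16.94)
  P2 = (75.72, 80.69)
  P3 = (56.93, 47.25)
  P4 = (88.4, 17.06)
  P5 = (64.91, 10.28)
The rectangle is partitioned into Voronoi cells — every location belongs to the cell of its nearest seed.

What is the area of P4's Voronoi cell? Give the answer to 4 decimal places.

Area of P4's cell: 972.3229

1. box [0,100]×[0,92]: [(0, 0) (100, 0) (100, 92) (0, 92)]
2. ⊥bis P4·P0 via (61.56,23.46): [(55.966, 0) (100, 0) (100, 92) (77.9034, 92)]  |A|=3042.0108
3. ⊥bis P4·P1 via (79.805,17): [(79.9237, 0) (100, 0) (100, 92) (79.2814, 92)]  |A|=1876.5648
4. ⊥bis P4·P2 via (82.06,48.875): [(79.5859, 48.382) (79.9237, 0) (100, 0) (100, 52.45)]  |A|=1021.0255
5. ⊥bis P4·P3 via (72.665,32.155): [(90.2755, 50.5122) (79.6484, 39.4345) (79.9237, 0) (100, 0) (100, 52.45)]  |A|=973.1364
6. ⊥bis P4·P5 via (76.655,13.67): [(90.2755, 50.5122) (79.6484, 39.4345) (79.9069, 2.4035) (80.6006, 0) (100, 0) (100, 52.45)]  |A|=972.3229
7. canonical 6-gon: [(90.2755, 50.5122) (79.6484, 39.4345) (79.9069, 2.4035) (80.6006, 0) (100, 0) (100, 52.45)]
8. shoelace: 972.3229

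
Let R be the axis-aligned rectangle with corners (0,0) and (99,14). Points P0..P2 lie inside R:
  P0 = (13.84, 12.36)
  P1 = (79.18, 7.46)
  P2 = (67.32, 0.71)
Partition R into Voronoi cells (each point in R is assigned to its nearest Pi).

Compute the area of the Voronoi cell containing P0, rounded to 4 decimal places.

Area of P0's cell: 569.5381

1. box [0,99]×[0,14]: [(0, 0) (99, 0) (99, 14) (0, 14)]
2. ⊥bis P0·P1 via (46.51,9.91): [(0, 0) (45.7668, 0) (46.8167, 14) (0, 14)]  |A|=648.0848
3. ⊥bis P0·P2 via (40.58,6.535): [(0, 0) (39.1564, 0) (42.2062, 14) (0, 14)]  |A|=569.5381
4. canonical 4-gon: [(0, 0) (39.1564, 0) (42.2062, 14) (0, 14)]
5. shoelace: 569.5381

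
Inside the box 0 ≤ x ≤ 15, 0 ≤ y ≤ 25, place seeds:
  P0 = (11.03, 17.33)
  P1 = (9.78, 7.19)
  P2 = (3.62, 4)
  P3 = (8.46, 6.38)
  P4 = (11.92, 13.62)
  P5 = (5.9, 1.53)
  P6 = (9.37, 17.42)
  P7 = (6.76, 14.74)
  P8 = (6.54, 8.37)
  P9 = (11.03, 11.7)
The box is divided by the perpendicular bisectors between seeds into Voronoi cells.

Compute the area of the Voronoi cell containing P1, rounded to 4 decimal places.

1. box [0,15]×[0,25]: [(0, 0) (15, 0) (15, 25) (0, 25)]
2. ⊥bis P1·P0 via (10.405,12.26): [(0, 13.5427) (0, 0) (15, 0) (15, 11.6936)]  |A|=189.2717
3. ⊥bis P1·P2 via (6.7,5.595): [(2.7605, 13.2024) (9.5974, 0) (15, 0) (15, 11.6936)]  |A|=107.2253
4. ⊥bis P1·P3 via (9.12,6.785): [(5.3802, 12.8794) (13.2835, 0) (15, 0) (15, 11.6936)]  |A|=67.2982
5. ⊥bis P1·P4 via (10.85,10.405): [(5.8846, 12.0576) (13.2835, 0) (15, 0) (15, 9.0238)]  |A|=51.4763
6. ⊥bis P1·P5 via (7.84,4.36): [(5.8846, 12.0576) (12.6179, 1.0847) (14.2002, 0) (15, 0) (15, 9.0238)]  |A|=50.9792
7. ⊥bis P1·P6 via (9.575,12.305): [(5.8846, 12.0576) (12.6179, 1.0847) (14.2002, 0) (15, 0) (15, 9.0238)]  |A|=50.9792
8. ⊥bis P1·P7 via (8.27,10.965): [(8.6776, 11.128) (6.893, 10.4142) (12.6179, 1.0847) (14.2002, 0) (15, 0) (15, 9.0238)]  |A|=49.1529
9. ⊥bis P1·P8 via (8.16,7.78): [(9.3035, 10.9197) (8.2901, 8.1374) (12.6179, 1.0847) (14.2002, 0) (15, 0) (15, 9.0238)]  |A|=45.6463
10. ⊥bis P1·P9 via (10.405,9.445): [(8.9166, 9.8575) (8.2901, 8.1374) (12.6179, 1.0847) (14.2002, 0) (15, 0) (15, 8.1714)]  |A|=39.6616
11. canonical 6-gon: [(8.9166, 9.8575) (8.2901, 8.1374) (12.6179, 1.0847) (14.2002, 0) (15, 0) (15, 8.1714)]
12. shoelace: 39.6616

Area of P1's cell: 39.6616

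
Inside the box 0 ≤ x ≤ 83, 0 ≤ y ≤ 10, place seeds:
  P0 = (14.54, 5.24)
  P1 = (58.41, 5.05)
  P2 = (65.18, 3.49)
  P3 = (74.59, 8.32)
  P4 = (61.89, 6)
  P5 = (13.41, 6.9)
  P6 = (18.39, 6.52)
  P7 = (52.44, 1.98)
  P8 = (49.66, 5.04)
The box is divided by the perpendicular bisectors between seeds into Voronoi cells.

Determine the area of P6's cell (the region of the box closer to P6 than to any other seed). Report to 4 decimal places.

1. box [0,83]×[0,10]: [(0, 0) (83, 0) (83, 10) (0, 10)]
2. ⊥bis P6·P0 via (16.465,5.88): [(18.4199, 0) (83, 0) (83, 10) (15.0952, 10)]  |A|=662.4243
3. ⊥bis P6·P1 via (38.4,5.785): [(18.4199, 0) (38.1875, 0) (38.5548, 10) (15.0952, 10)]  |A|=216.1359
4. ⊥bis P6·P2 via (41.785,5.005): [(18.4199, 0) (38.1875, 0) (38.5548, 10) (15.0952, 10)]  |A|=216.1359
5. ⊥bis P6·P3 via (46.49,7.42): [(18.4199, 0) (38.1875, 0) (38.5548, 10) (15.0952, 10)]  |A|=216.1359
6. ⊥bis P6·P4 via (40.14,6.26): [(18.4199, 0) (38.1875, 0) (38.5548, 10) (15.0952, 10)]  |A|=216.1359
7. ⊥bis P6·P5 via (15.9,6.71): [(15.954, 7.4171) (18.4199, 0) (38.1875, 0) (38.5548, 10) (16.151, 10)]  |A|=214.7724
8. ⊥bis P6·P7 via (35.415,4.25): [(15.954, 7.4171) (18.4199, 0) (34.8483, 0) (36.1817, 10) (16.151, 10)]  |A|=186.2108
9. ⊥bis P6·P8 via (34.025,5.78): [(15.954, 7.4171) (18.4199, 0) (33.7514, 0) (34.2247, 10) (16.151, 10)]  |A|=170.9416
10. canonical 5-gon: [(15.954, 7.4171) (18.4199, 0) (33.7514, 0) (34.2247, 10) (16.151, 10)]
11. shoelace: 170.9416

Area of P6's cell: 170.9416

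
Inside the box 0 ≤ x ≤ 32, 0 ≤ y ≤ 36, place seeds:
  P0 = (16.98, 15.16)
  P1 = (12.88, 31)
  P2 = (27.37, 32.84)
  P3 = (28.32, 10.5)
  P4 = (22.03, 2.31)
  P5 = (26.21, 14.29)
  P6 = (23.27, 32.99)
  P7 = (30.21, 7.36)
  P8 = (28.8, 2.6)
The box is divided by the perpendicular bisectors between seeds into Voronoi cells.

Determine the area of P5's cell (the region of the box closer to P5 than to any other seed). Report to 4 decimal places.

1. box [0,32]×[0,36]: [(0, 0) (32, 0) (32, 36) (0, 36)]
2. ⊥bis P5·P0 via (21.595,14.725): [(20.2071, 0) (32, 0) (32, 36) (23.6003, 36)]  |A|=363.467
3. ⊥bis P5·P1 via (19.545,22.645): [(22.5689, 25.0572) (20.2071, 0) (32, 0) (32, 32.5807)]  |A|=301.3852
4. ⊥bis P5·P2 via (26.79,23.565): [(22.4538, 23.8362) (20.2071, 0) (32, 0) (32, 23.2392)]  |A|=251.4723
5. ⊥bis P5·P3 via (27.265,12.395): [(22.4538, 23.8362) (21.0492, 8.9345) (32, 15.0311) (32, 23.2392)]  |A|=116.489
6. ⊥bis P5·P4 via (24.12,8.3): [(22.4538, 23.8362) (21.0891, 9.3575) (21.5317, 9.2031) (32, 15.0311) (32, 23.2392)]  |A|=116.3923
7. ⊥bis P5·P6 via (24.74,23.64): [(24.9821, 23.6781) (22.4006, 23.2722) (21.0891, 9.3575) (21.5317, 9.2031) (32, 15.0311) (32, 23.2392)]  |A|=115.6752
8. ⊥bis P5·P7 via (28.21,10.825): [(24.9821, 23.6781) (22.4006, 23.2722) (21.0891, 9.3575) (21.5317, 9.2031) (32, 15.0311) (32, 23.2392)]  |A|=115.6752
9. ⊥bis P5·P8 via (27.505,8.445): [(24.9821, 23.6781) (22.4006, 23.2722) (21.0891, 9.3575) (21.5317, 9.2031) (32, 15.0311) (32, 23.2392)]  |A|=115.6752
10. canonical 6-gon: [(24.9821, 23.6781) (22.4006, 23.2722) (21.0891, 9.3575) (21.5317, 9.2031) (32, 15.0311) (32, 23.2392)]
11. shoelace: 115.6752

Area of P5's cell: 115.6752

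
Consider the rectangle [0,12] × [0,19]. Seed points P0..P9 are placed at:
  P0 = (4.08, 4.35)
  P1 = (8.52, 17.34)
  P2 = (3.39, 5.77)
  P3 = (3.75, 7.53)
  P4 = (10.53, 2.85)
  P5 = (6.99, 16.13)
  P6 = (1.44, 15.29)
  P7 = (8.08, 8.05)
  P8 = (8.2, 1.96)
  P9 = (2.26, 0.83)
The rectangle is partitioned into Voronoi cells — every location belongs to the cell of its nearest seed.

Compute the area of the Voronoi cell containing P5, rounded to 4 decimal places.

Area of P5's cell: 30.2715

1. box [0,12]×[0,19]: [(0, 0) (12, 0) (12, 19) (0, 19)]
2. ⊥bis P5·P0 via (5.535,10.24): [(0, 11.6073) (12, 8.643) (12, 19) (0, 19)]  |A|=106.4984
3. ⊥bis P5·P1 via (7.755,16.735): [(0, 11.6073) (12, 8.643) (12, 11.3674) (5.9637, 19) (0, 19)]  |A|=83.4621
4. ⊥bis P5·P2 via (5.19,10.95): [(0, 12.7535) (11.4091, 8.7889) (12, 8.643) (12, 11.3674) (5.9637, 19) (0, 19)]  |A|=76.9237
5. ⊥bis P5·P3 via (5.37,11.83): [(0, 13.8531) (12, 9.3322) (12, 11.3674) (5.9637, 19) (0, 19)]  |A|=65.8518
6. ⊥bis P5·P4 via (8.76,9.49): [(0, 13.8531) (10.4121, 9.9304) (12, 10.3537) (12, 11.3674) (5.9637, 19) (0, 19)]  |A|=65.0408
7. ⊥bis P5·P6 via (4.215,15.71): [(4.7679, 12.0568) (10.4121, 9.9304) (12, 10.3537) (12, 11.3674) (5.9637, 19) (3.7171, 19)]  |A|=39.8668
8. ⊥bis P5·P7 via (7.535,12.09): [(4.7679, 12.0568) (5.4327, 11.8064) (11.0532, 12.5646) (5.9637, 19) (3.7171, 19)]  |A|=30.2715
9. ⊥bis P5·P8 via (7.595,9.045): [(4.7679, 12.0568) (5.4327, 11.8064) (11.0532, 12.5646) (5.9637, 19) (3.7171, 19)]  |A|=30.2715
10. ⊥bis P5·P9 via (4.625,8.48): [(4.7679, 12.0568) (5.4327, 11.8064) (11.0532, 12.5646) (5.9637, 19) (3.7171, 19)]  |A|=30.2715
11. canonical 5-gon: [(4.7679, 12.0568) (5.4327, 11.8064) (11.0532, 12.5646) (5.9637, 19) (3.7171, 19)]
12. shoelace: 30.2715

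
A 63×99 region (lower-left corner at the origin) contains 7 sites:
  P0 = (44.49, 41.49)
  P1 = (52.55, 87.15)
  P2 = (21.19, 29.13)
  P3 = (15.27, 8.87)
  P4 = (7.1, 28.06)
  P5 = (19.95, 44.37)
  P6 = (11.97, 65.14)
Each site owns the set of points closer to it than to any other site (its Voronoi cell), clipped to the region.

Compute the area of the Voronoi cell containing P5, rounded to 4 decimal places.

Area of P5's cell: 532.0990

1. box [0,63]×[0,99]: [(0, 0) (63, 0) (63, 99) (0, 99)]
2. ⊥bis P5·P0 via (32.22,42.93): [(0, 0) (27.1818, 0) (38.8003, 99) (0, 99)]  |A|=3266.1141
3. ⊥bis P5·P1 via (36.25,65.76): [(0, 93.3839) (0, 0) (27.1818, 0) (35.0102, 66.7048)]  |A|=2541.2707
4. ⊥bis P5·P2 via (20.57,36.75): [(0, 93.3839) (0, 35.0763) (31.6, 37.6475) (35.0102, 66.7048)]  |A|=1475.4019
5. ⊥bis P5·P3 via (17.61,26.62): [(0, 93.3839) (0, 35.0763) (31.6, 37.6475) (35.0102, 66.7048)]  |A|=1475.4019
6. ⊥bis P5·P4 via (13.525,36.215): [(0, 93.3839) (0, 46.8708) (13.569, 36.1804) (31.6, 37.6475) (35.0102, 66.7048)]  |A|=1395.3825
7. ⊥bis P5·P6 via (15.96,54.755): [(0, 48.623) (0, 46.8708) (13.569, 36.1804) (31.6, 37.6475) (34.4411, 61.8556)]  |A|=532.099
8. canonical 5-gon: [(0, 48.623) (0, 46.8708) (13.569, 36.1804) (31.6, 37.6475) (34.4411, 61.8556)]
9. shoelace: 532.099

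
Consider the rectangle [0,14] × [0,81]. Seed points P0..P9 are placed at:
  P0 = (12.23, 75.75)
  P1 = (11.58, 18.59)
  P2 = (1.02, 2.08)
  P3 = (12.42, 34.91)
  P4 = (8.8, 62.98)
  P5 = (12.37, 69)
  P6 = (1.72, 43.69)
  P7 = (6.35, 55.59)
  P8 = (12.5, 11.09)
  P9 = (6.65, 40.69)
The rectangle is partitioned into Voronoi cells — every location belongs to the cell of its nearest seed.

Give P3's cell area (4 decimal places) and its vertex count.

1. box [0,14]×[0,81]: [(0, 0) (14, 0) (14, 81) (0, 81)]
2. ⊥bis P3·P0 via (12.325,55.33): [(0, 55.2727) (0, 0) (14, 0) (14, 55.3378)]  |A|=774.2732
3. ⊥bis P3·P1 via (12,26.75): [(0, 55.2727) (0, 27.3676) (14, 26.6471) (14, 55.3378)]  |A|=396.1702
4. ⊥bis P3·P2 via (6.72,18.495): [(0, 55.2727) (0, 27.3676) (14, 26.6471) (14, 55.3378)]  |A|=396.1702
5. ⊥bis P3·P4 via (10.61,48.945): [(0, 47.5767) (0, 27.3676) (14, 26.6471) (14, 49.3822)]  |A|=300.6093
6. ⊥bis P3·P5 via (12.395,51.955): [(0, 47.5767) (0, 27.3676) (14, 26.6471) (14, 49.3822)]  |A|=300.6093
7. ⊥bis P3·P6 via (7.07,39.3): [(0, 30.6839) (0, 27.3676) (14, 26.6471) (14, 47.7454)]  |A|=170.9028
8. ⊥bis P3·P7 via (9.385,45.25): [(12.7669, 46.2426) (0, 30.6839) (0, 27.3676) (14, 26.6471) (14, 46.6046)]  |A|=170.1993
9. ⊥bis P3·P8 via (12.46,23): [(12.7669, 46.2426) (0, 30.6839) (0, 27.3676) (14, 26.6471) (14, 46.6046)]  |A|=170.1993
10. ⊥bis P3·P9 via (9.535,37.8): [(0, 28.2815) (0, 27.3676) (14, 26.6471) (14, 42.2573)]  |A|=115.6685
11. canonical 4-gon: [(0, 28.2815) (0, 27.3676) (14, 26.6471) (14, 42.2573)]
12. shoelace: 115.6685

Area of P3's cell: 115.6685 (4 vertices)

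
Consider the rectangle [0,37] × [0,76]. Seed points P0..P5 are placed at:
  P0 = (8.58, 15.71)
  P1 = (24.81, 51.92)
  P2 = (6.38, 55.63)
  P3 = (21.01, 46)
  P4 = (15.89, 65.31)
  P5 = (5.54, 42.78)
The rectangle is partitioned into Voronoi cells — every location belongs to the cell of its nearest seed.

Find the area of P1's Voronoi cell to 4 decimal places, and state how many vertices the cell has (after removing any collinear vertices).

1. box [0,37]×[0,76]: [(0, 0) (37, 0) (37, 76) (0, 76)]
2. ⊥bis P1·P0 via (16.695,33.815): [(0, 41.298) (37, 24.7139) (37, 76) (0, 76)]  |A|=1590.7793
3. ⊥bis P1·P2 via (15.595,53.775): [(12.0006, 35.9191) (37, 24.7139) (37, 76) (20.0689, 76)]  |A|=980.3671
4. ⊥bis P1·P3 via (22.91,48.96): [(15.5737, 53.6691) (37, 39.9157) (37, 76) (20.0689, 76)]  |A|=575.619
5. ⊥bis P1·P4 via (20.35,58.615): [(15.9838, 55.7064) (15.5737, 53.6691) (37, 39.9157) (37, 69.7067)]  |A|=337.6921
6. ⊥bis P1·P5 via (15.175,47.35): [(15.9838, 55.7064) (15.5737, 53.6691) (37, 39.9157) (37, 69.7067)]  |A|=337.6921
7. canonical 4-gon: [(15.9838, 55.7064) (15.5737, 53.6691) (37, 39.9157) (37, 69.7067)]
8. shoelace: 337.6921

Area of P1's cell: 337.6921 (4 vertices)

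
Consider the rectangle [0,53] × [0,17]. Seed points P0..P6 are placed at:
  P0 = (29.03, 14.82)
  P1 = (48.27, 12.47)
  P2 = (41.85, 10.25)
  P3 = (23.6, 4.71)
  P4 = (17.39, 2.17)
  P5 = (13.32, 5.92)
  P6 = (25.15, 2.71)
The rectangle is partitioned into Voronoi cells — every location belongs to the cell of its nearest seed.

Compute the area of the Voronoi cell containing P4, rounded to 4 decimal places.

Area of P4's cell: 39.3558

1. box [0,53]×[0,17]: [(0, 0) (53, 0) (53, 17) (0, 17)]
2. ⊥bis P4·P0 via (23.21,8.495): [(0, 0) (32.4421, 0) (13.967, 17) (0, 17)]  |A|=394.4776
3. ⊥bis P4·P1 via (32.83,7.32): [(0, 0) (32.4421, 0) (13.967, 17) (0, 17)]  |A|=394.4776
4. ⊥bis P4·P2 via (29.62,6.21): [(0, 0) (31.6714, 0) (31.3348, 1.0189) (13.967, 17) (0, 17)]  |A|=394.085
5. ⊥bis P4·P3 via (20.495,3.44): [(0, 0) (21.902, 0) (15.5412, 15.5515) (13.967, 17) (0, 17)]  |A|=312.5203
6. ⊥bis P4·P5 via (15.355,4.045): [(11.628, 0) (21.902, 0) (18.7434, 7.7225)]  |A|=39.6705
7. ⊥bis P4·P6 via (21.27,2.44): [(11.628, 0) (21.4398, 0) (21.345, 1.3618) (18.7434, 7.7225)]  |A|=39.3558
8. canonical 4-gon: [(11.628, 0) (21.4398, 0) (21.345, 1.3618) (18.7434, 7.7225)]
9. shoelace: 39.3558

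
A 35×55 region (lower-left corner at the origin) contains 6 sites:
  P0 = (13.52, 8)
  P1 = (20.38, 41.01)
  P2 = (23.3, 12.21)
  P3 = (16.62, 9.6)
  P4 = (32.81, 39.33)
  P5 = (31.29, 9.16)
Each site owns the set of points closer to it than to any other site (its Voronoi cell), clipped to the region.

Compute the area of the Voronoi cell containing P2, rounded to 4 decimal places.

Area of P2's cell: 235.6413

1. box [0,35]×[0,55]: [(0, 0) (35, 0) (35, 55) (0, 55)]
2. ⊥bis P2·P0 via (18.41,10.105): [(0, 52.8722) (22.7599, 0) (35, 0) (35, 55) (0, 55)]  |A|=1323.3172
3. ⊥bis P2·P1 via (21.84,26.61): [(11.7457, 25.5865) (22.7599, 0) (35, 0) (35, 27.9443)]  |A|=481.5039
4. ⊥bis P2·P3 via (19.96,10.905): [(14.1292, 25.8282) (24.2208, 0) (35, 0) (35, 27.9443)]  |A|=430.8133
5. ⊥bis P2·P4 via (28.055,25.77): [(24.8029, 26.9104) (14.1292, 25.8282) (24.2208, 0) (35, 0) (35, 23.3346)]  |A|=407.3108
6. ⊥bis P2·P5 via (27.295,10.685): [(32.4633, 24.2242) (24.8029, 26.9104) (14.1292, 25.8282) (23.7127, 1.3005)]  |A|=235.6413
7. canonical 4-gon: [(32.4633, 24.2242) (24.8029, 26.9104) (14.1292, 25.8282) (23.7127, 1.3005)]
8. shoelace: 235.6413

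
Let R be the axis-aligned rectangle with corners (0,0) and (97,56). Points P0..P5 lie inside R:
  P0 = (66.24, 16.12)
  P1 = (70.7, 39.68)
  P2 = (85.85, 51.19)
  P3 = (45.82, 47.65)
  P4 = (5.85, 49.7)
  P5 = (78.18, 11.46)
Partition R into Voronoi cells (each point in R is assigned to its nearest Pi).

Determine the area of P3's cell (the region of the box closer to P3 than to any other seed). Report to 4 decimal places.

1. box [0,97]×[0,56]: [(0, 0) (97, 0) (97, 56) (0, 56)]
2. ⊥bis P3·P0 via (56.03,31.885): [(0, 0) (6.7972, 0) (93.2654, 56) (0, 56)]  |A|=2801.7512
3. ⊥bis P3·P1 via (58.26,43.665): [(0, 0) (6.7972, 0) (54.0824, 30.6236) (62.2114, 56) (0, 56)]  |A|=2407.7325
4. ⊥bis P3·P2 via (65.835,49.42): [(0, 0) (6.7972, 0) (54.0824, 30.6236) (62.2114, 56) (0, 56)]  |A|=2407.7325
5. ⊥bis P3·P4 via (25.835,48.675): [(23.9069, 11.0809) (54.0824, 30.6236) (62.2114, 56) (26.2107, 56)]  |A|=1112.0004
6. ⊥bis P3·P5 via (62,29.555): [(23.9069, 11.0809) (54.0824, 30.6236) (62.2114, 56) (26.2107, 56)]  |A|=1112.0004
7. canonical 4-gon: [(23.9069, 11.0809) (54.0824, 30.6236) (62.2114, 56) (26.2107, 56)]
8. shoelace: 1112.0004

Area of P3's cell: 1112.0004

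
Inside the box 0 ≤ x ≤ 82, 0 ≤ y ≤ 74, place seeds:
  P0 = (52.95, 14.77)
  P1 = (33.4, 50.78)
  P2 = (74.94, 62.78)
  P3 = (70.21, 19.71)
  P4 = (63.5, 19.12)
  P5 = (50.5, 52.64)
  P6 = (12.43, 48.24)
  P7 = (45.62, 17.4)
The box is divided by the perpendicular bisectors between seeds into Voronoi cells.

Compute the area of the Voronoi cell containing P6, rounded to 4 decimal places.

1. box [0,82]×[0,74]: [(0, 0) (82, 0) (82, 74) (0, 74)]
2. ⊥bis P6·P0 via (32.69,31.505): [(0, 0) (6.6665, 0) (67.7914, 74) (0, 74)]  |A|=2754.9412
3. ⊥bis P6·P1 via (22.915,49.51): [(0, 0) (6.6665, 0) (26.067, 23.487) (19.9486, 74) (0, 74)]  |A|=1546.6014
4. ⊥bis P6·P2 via (43.685,55.51): [(0, 0) (6.6665, 0) (26.067, 23.487) (19.9486, 74) (0, 74)]  |A|=1546.6014
5. ⊥bis P6·P3 via (41.32,33.975): [(0, 0) (6.6665, 0) (26.067, 23.487) (19.9486, 74) (0, 74)]  |A|=1546.6014
6. ⊥bis P6·P4 via (37.965,33.68): [(0, 0) (6.6665, 0) (26.067, 23.487) (19.9486, 74) (0, 74)]  |A|=1546.6014
7. ⊥bis P6·P5 via (31.465,50.44): [(0, 0) (6.6665, 0) (26.067, 23.487) (19.9486, 74) (0, 74)]  |A|=1546.6014
8. ⊥bis P6·P7 via (29.025,32.82): [(0, 1.5833) (25.4081, 28.9275) (19.9486, 74) (0, 74)]  |A|=1369.5521
9. canonical 4-gon: [(0, 1.5833) (25.4081, 28.9275) (19.9486, 74) (0, 74)]
10. shoelace: 1369.5521

Area of P6's cell: 1369.5521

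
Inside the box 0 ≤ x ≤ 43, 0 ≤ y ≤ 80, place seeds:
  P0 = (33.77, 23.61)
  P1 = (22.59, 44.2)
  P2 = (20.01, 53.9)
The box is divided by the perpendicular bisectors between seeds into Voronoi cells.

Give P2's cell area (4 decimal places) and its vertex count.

Area of P2's cell: 1328.5626 (4 vertices)

1. box [0,43]×[0,80]: [(0, 0) (43, 0) (43, 80) (0, 80)]
2. ⊥bis P2·P0 via (26.89,38.755): [(0, 26.5395) (43, 46.0734) (43, 80) (0, 80)]  |A|=1878.8224
3. ⊥bis P2·P1 via (21.3,49.05): [(0, 43.3846) (43, 54.8218) (43, 80) (0, 80)]  |A|=1328.5626
4. canonical 4-gon: [(0, 43.3846) (43, 54.8218) (43, 80) (0, 80)]
5. shoelace: 1328.5626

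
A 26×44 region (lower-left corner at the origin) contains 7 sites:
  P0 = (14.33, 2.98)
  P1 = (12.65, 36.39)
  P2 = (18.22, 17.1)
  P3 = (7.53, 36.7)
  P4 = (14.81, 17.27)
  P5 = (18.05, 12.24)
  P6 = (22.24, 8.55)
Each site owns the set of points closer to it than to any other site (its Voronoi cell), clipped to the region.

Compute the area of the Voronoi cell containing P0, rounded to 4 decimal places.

Area of P0's cell: 185.4906

1. box [0,26]×[0,44]: [(0, 0) (26, 0) (26, 44) (0, 44)]
2. ⊥bis P0·P1 via (13.49,19.685): [(0, 19.0067) (0, 0) (26, 0) (26, 20.3141)]  |A|=511.1694
3. ⊥bis P0·P2 via (16.275,10.04): [(0, 14.5237) (0, 0) (26, 0) (26, 7.3608)]  |A|=284.4985
4. ⊥bis P0·P3 via (10.93,19.84): [(0, 14.5237) (0, 0) (26, 0) (26, 7.3608)]  |A|=284.4985
5. ⊥bis P0·P4 via (14.57,10.125): [(16.1604, 10.0716) (0, 10.6144) (0, 0) (26, 0) (26, 7.3608)]  |A|=252.9107
6. ⊥bis P0·P5 via (16.19,7.61): [(9.5061, 10.2951) (0, 10.6144) (0, 0) (26, 0) (26, 3.669)]  |A|=214.5456
7. ⊥bis P0·P6 via (18.285,5.765): [(17.2997, 7.1642) (9.5061, 10.2951) (0, 10.6144) (0, 0) (22.3446, 0)]  |A|=185.4906
8. canonical 5-gon: [(17.2997, 7.1642) (9.5061, 10.2951) (0, 10.6144) (0, 0) (22.3446, 0)]
9. shoelace: 185.4906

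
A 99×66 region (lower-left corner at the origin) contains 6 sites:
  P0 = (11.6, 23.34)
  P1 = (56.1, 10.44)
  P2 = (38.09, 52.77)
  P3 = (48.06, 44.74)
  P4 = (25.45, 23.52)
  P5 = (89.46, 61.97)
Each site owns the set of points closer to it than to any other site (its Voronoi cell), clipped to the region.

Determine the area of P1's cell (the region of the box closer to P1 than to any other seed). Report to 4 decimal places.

Area of P1's cell: 1683.4867

1. box [0,99]×[0,66]: [(0, 0) (99, 0) (99, 66) (0, 66)]
2. ⊥bis P1·P0 via (33.85,16.89): [(28.9538, 0) (99, 0) (99, 66) (48.0864, 66)]  |A|=3991.6741
3. ⊥bis P1·P2 via (47.095,31.605): [(36.8524, 27.2471) (28.9538, 0) (99, 0) (99, 53.6888)]  |A|=2622.5949
4. ⊥bis P1·P3 via (52.08,27.59): [(35.8489, 23.7854) (28.9538, 0) (99, 0) (99, 38.5882)]  |A|=2051.4806
5. ⊥bis P1·P4 via (40.775,16.98): [(44.5496, 25.8249) (33.5287, 0) (99, 0) (99, 38.5882)]  |A|=1895.9638
6. ⊥bis P1·P5 via (72.78,36.205): [(77.0473, 33.4424) (44.5496, 25.8249) (33.5287, 0) (99, 0) (99, 19.2304)]  |A|=1683.4867
7. canonical 5-gon: [(77.0473, 33.4424) (44.5496, 25.8249) (33.5287, 0) (99, 0) (99, 19.2304)]
8. shoelace: 1683.4867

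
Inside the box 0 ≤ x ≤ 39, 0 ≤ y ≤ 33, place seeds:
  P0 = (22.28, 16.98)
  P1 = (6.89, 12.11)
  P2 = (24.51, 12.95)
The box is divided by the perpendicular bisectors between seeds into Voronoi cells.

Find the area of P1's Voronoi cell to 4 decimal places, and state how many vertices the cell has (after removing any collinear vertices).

Area of P1's cell: 445.3492 (5 vertices)

1. box [0,39]×[0,33]: [(0, 0) (39, 0) (39, 33) (0, 33)]
2. ⊥bis P1·P0 via (14.585,14.545): [(0, 0) (19.1876, 0) (8.7451, 33) (0, 33)]  |A|=460.8899
3. ⊥bis P1·P2 via (15.7,12.53): [(0, 0) (16.2973, 0) (15.7847, 10.7538) (8.7451, 33) (0, 33)]  |A|=445.3492
4. canonical 5-gon: [(0, 0) (16.2973, 0) (15.7847, 10.7538) (8.7451, 33) (0, 33)]
5. shoelace: 445.3492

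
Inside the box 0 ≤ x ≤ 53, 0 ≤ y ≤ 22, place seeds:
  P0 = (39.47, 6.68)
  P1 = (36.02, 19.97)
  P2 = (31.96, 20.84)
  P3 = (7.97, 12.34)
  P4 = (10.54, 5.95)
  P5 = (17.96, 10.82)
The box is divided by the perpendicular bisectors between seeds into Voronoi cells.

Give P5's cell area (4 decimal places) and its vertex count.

1. box [0,53]×[0,22]: [(0, 0) (53, 0) (53, 22) (0, 22)]
2. ⊥bis P5·P0 via (28.715,8.75): [(0, 0) (27.0309, 0) (31.2652, 22) (0, 22)]  |A|=641.2572
3. ⊥bis P5·P1 via (26.99,15.395): [(0, 0) (27.0309, 0) (29.167, 11.0982) (23.6436, 22) (0, 22)]  |A|=599.7126
4. ⊥bis P5·P2 via (24.96,15.83): [(0, 0) (27.0309, 0) (28.9931, 10.1949) (20.544, 22) (0, 22)]  |A|=577.9751
5. ⊥bis P5·P3 via (12.965,11.58): [(11.2031, 0) (27.0309, 0) (28.9931, 10.1949) (20.544, 22) (14.5504, 22)]  |A|=294.6866
6. ⊥bis P5·P4 via (14.25,8.385): [(12.8122, 10.5757) (19.7534, 0) (27.0309, 0) (28.9931, 10.1949) (20.544, 22) (14.5504, 22)]  |A|=249.4741
7. canonical 6-gon: [(12.8122, 10.5757) (19.7534, 0) (27.0309, 0) (28.9931, 10.1949) (20.544, 22) (14.5504, 22)]
8. shoelace: 249.4741

Area of P5's cell: 249.4741 (6 vertices)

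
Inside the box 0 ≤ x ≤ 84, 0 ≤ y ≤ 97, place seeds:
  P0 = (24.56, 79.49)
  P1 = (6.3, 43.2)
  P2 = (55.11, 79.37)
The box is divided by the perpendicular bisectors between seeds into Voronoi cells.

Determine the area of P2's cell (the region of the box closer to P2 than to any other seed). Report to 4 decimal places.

1. box [0,84]×[0,97]: [(0, 0) (84, 0) (84, 97) (0, 97)]
2. ⊥bis P2·P0 via (39.835,79.43): [(39.523, 0) (84, 0) (84, 97) (39.904, 97)]  |A|=4295.7898
3. ⊥bis P2·P1 via (30.705,61.285): [(39.716, 49.1251) (76.1194, 0) (84, 0) (84, 97) (39.904, 97)]  |A|=3396.8888
4. canonical 5-gon: [(39.716, 49.1251) (76.1194, 0) (84, 0) (84, 97) (39.904, 97)]
5. shoelace: 3396.8888

Area of P2's cell: 3396.8888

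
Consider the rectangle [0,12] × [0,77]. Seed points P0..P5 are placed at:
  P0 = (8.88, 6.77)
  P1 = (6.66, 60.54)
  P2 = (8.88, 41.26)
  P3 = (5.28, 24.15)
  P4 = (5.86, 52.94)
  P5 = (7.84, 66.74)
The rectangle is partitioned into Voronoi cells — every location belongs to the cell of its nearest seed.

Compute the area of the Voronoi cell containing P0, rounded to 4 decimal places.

Area of P0's cell: 182.8355

1. box [0,12]×[0,77]: [(0, 0) (12, 0) (12, 77) (0, 77)]
2. ⊥bis P0·P1 via (7.77,33.655): [(0, 33.3342) (0, 0) (12, 0) (12, 33.8296)]  |A|=402.9831
3. ⊥bis P0·P2 via (8.88,24.015): [(0, 24.015) (0, 0) (12, 0) (12, 24.015)]  |A|=288.18
4. ⊥bis P0·P3 via (7.08,15.46): [(0, 13.9935) (0, 0) (12, 0) (12, 16.4791)]  |A|=182.8355
5. ⊥bis P0·P4 via (7.37,29.855): [(0, 13.9935) (0, 0) (12, 0) (12, 16.4791)]  |A|=182.8355
6. ⊥bis P0·P5 via (8.36,36.755): [(0, 13.9935) (0, 0) (12, 0) (12, 16.4791)]  |A|=182.8355
7. canonical 4-gon: [(0, 13.9935) (0, 0) (12, 0) (12, 16.4791)]
8. shoelace: 182.8355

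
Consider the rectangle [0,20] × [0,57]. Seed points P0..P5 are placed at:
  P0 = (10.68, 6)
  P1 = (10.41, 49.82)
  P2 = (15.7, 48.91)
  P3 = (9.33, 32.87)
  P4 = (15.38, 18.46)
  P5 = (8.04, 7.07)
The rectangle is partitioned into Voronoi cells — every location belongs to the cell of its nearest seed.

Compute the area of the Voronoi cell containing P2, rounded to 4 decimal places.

Area of P2's cell: 124.0160

1. box [0,20]×[0,57]: [(0, 0) (20, 0) (20, 57) (0, 57)]
2. ⊥bis P2·P0 via (13.19,27.455): [(0, 28.9981) (20, 26.6583) (20, 57) (0, 57)]  |A|=583.4361
3. ⊥bis P2·P1 via (13.055,49.365): [(9.363, 27.9027) (20, 26.6583) (20, 57) (14.3684, 57)]  |A|=243.3045
4. ⊥bis P2·P3 via (12.515,40.89): [(11.6558, 41.2312) (20, 37.9175) (20, 57) (14.3684, 57)]  |A|=124.016
5. ⊥bis P2·P4 via (15.54,33.685): [(11.6558, 41.2312) (20, 37.9175) (20, 57) (14.3684, 57)]  |A|=124.016
6. ⊥bis P2·P5 via (11.87,27.99): [(11.6558, 41.2312) (20, 37.9175) (20, 57) (14.3684, 57)]  |A|=124.016
7. canonical 4-gon: [(11.6558, 41.2312) (20, 37.9175) (20, 57) (14.3684, 57)]
8. shoelace: 124.016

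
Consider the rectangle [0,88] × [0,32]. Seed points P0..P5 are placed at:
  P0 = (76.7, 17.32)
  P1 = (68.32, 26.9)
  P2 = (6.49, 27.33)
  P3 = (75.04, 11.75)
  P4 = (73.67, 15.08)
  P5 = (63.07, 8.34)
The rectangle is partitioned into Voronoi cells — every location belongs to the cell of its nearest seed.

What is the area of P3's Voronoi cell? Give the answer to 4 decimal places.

1. box [0,88]×[0,32]: [(0, 0) (88, 0) (88, 32) (0, 32)]
2. ⊥bis P3·P0 via (75.87,14.535): [(0, 0) (88, 0) (88, 10.92) (17.2676, 32) (0, 32)]  |A|=2070.4785
3. ⊥bis P3·P1 via (71.68,19.325): [(28.1125, 0) (88, 0) (88, 10.92) (66.9048, 17.2069)]  |A|=630.418
4. ⊥bis P3·P2 via (40.765,19.54): [(37.2446, 4.0507) (36.324, 0) (88, 0) (88, 10.92) (66.9048, 17.2069)]  |A|=613.7869
5. ⊥bis P3·P4 via (74.355,13.415): [(41.7477, 0) (88, 0) (88, 10.92) (76.5701, 14.3263)]  |A|=393.7195
6. ⊥bis P3·P5 via (69.055,10.045): [(68.7517, 11.1097) (71.9166, 0) (88, 0) (88, 10.92) (76.5701, 14.3263)]  |A|=226.1355
7. canonical 5-gon: [(68.7517, 11.1097) (71.9166, 0) (88, 0) (88, 10.92) (76.5701, 14.3263)]
8. shoelace: 226.1355

Area of P3's cell: 226.1355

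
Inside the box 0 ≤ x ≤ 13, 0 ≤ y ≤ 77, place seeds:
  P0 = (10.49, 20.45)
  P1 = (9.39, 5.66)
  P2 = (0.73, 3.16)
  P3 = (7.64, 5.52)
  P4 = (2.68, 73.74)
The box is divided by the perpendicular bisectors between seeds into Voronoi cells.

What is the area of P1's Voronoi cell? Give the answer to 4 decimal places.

1. box [0,13]×[0,77]: [(0, 0) (13, 0) (13, 77) (0, 77)]
2. ⊥bis P1·P0 via (9.94,13.055): [(0, 13.7943) (0, 0) (13, 0) (13, 12.8274)]  |A|=173.041
3. ⊥bis P1·P2 via (5.06,4.41): [(2.4025, 13.6156) (6.3331, 0) (13, 0) (13, 12.8274)]  |A|=113.3562
4. ⊥bis P1·P3 via (8.515,5.59): [(7.9057, 13.2063) (8.9622, 0) (13, 0) (13, 12.8274)]  |A|=59.3356
5. ⊥bis P1·P4 via (6.035,39.7): [(7.9057, 13.2063) (8.9622, 0) (13, 0) (13, 12.8274)]  |A|=59.3356
6. canonical 4-gon: [(7.9057, 13.2063) (8.9622, 0) (13, 0) (13, 12.8274)]
7. shoelace: 59.3356

Area of P1's cell: 59.3356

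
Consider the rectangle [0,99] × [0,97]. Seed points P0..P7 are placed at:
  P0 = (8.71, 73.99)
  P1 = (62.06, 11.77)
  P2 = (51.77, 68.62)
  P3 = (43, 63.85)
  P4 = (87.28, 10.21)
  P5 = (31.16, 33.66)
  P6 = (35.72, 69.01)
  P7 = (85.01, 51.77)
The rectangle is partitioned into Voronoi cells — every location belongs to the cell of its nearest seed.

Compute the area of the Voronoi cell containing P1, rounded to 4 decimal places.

Area of P1's cell: 1138.9857

1. box [0,99]×[0,97]: [(0, 0) (99, 0) (99, 97) (0, 97)]
2. ⊥bis P1·P0 via (35.385,42.88): [(0, 12.5394) (0, 0) (99, 0) (99, 97) (98.503, 97)]  |A|=5443.1898
3. ⊥bis P1·P2 via (56.915,40.195): [(25.6546, 34.5368) (0, 12.5394) (0, 0) (99, 0) (99, 47.8125)]  |A|=3623.8309
4. ⊥bis P1·P3 via (52.53,37.81): [(61.1329, 40.9585) (12.3017, 23.0874) (0, 12.5394) (0, 0) (99, 0) (99, 47.8125)]  |A|=3463.6033
5. ⊥bis P1·P4 via (74.67,10.99): [(76.698, 43.7758) (61.1329, 40.9585) (12.3017, 23.0874) (0, 12.5394) (0, 0) (73.9902, 0)]  |A|=2383.0343
6. ⊥bis P1·P5 via (46.61,22.715): [(76.698, 43.7758) (61.1329, 40.9585) (58.9743, 40.1684) (30.5184, 0) (73.9902, 0)]  |A|=1259.2563
7. ⊥bis P1·P6 via (48.89,40.39): [(76.698, 43.7758) (61.1329, 40.9585) (58.9743, 40.1684) (30.5184, 0) (73.9902, 0)]  |A|=1259.2563
8. ⊥bis P1·P7 via (73.535,31.77): [(75.8724, 30.4289) (58.952, 40.137) (30.5184, 0) (73.9902, 0)]  |A|=1138.9857
9. canonical 4-gon: [(75.8724, 30.4289) (58.952, 40.137) (30.5184, 0) (73.9902, 0)]
10. shoelace: 1138.9857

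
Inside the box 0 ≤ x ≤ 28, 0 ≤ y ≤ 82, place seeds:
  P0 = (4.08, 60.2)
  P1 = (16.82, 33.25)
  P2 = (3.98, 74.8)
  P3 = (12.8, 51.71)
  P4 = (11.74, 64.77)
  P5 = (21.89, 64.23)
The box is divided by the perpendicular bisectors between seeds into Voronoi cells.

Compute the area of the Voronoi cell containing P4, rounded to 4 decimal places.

Area of P4's cell: 141.9471

1. box [0,28]×[0,82]: [(0, 0) (28, 0) (28, 82) (0, 82)]
2. ⊥bis P4·P0 via (7.91,62.485): [(0, 75.7433) (28, 28.8112) (28, 82) (0, 82)]  |A|=832.2369
3. ⊥bis P4·P1 via (14.28,49.01): [(0, 75.7433) (15.8028, 49.2554) (28, 51.2212) (28, 82) (0, 82)]  |A|=695.5674
4. ⊥bis P4·P2 via (7.86,69.785): [(4.9144, 67.5061) (15.8028, 49.2554) (28, 51.2212) (28, 82) (23.6482, 82)]  |A|=508.8156
5. ⊥bis P4·P3 via (12.27,58.24): [(4.9144, 67.5061) (10.527, 58.0985) (28, 59.5167) (28, 82) (23.6482, 82)]  |A|=377.2261
6. ⊥bis P4·P5 via (16.815,64.5): [(17.4927, 77.2376) (4.9144, 67.5061) (10.527, 58.0985) (16.5002, 58.5833)]  |A|=141.9471
7. canonical 4-gon: [(17.4927, 77.2376) (4.9144, 67.5061) (10.527, 58.0985) (16.5002, 58.5833)]
8. shoelace: 141.9471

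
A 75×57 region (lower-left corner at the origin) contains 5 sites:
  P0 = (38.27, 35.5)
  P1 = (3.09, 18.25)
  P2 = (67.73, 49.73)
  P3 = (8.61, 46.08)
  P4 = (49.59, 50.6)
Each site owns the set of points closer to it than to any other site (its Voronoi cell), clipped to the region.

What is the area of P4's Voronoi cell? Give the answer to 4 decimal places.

Area of P4's cell: 406.8366

1. box [0,75]×[0,57]: [(0, 0) (75, 0) (75, 57) (0, 57)]
2. ⊥bis P4·P0 via (43.93,43.05): [(75, 19.7578) (75, 57) (25.3218, 57)]  |A|=925.0633
3. ⊥bis P4·P1 via (26.34,34.425): [(75, 19.7578) (75, 57) (25.3218, 57)]  |A|=925.0633
4. ⊥bis P4·P2 via (58.66,50.165): [(57.8194, 32.6376) (58.9878, 57) (25.3218, 57)]  |A|=410.0932
5. ⊥bis P4·P3 via (29.1,48.34): [(28.3993, 54.6929) (57.8194, 32.6376) (58.9878, 57) (28.1448, 57)]  |A|=406.8366
6. canonical 4-gon: [(28.3993, 54.6929) (57.8194, 32.6376) (58.9878, 57) (28.1448, 57)]
7. shoelace: 406.8366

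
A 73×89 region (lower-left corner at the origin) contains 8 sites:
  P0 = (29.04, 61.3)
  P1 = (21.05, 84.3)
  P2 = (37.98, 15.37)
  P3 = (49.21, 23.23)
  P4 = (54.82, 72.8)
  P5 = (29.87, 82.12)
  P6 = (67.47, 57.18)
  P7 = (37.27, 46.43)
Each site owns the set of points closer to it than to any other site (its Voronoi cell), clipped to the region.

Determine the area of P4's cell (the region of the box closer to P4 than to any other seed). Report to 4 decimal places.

Area of P4's cell: 753.8741

1. box [0,73]×[0,89]: [(0, 0) (73, 0) (73, 89) (0, 89)]
2. ⊥bis P4·P0 via (41.93,67.05): [(71.8398, 0) (73, 0) (73, 89) (32.1385, 89)]  |A|=1869.9653
3. ⊥bis P4·P1 via (37.935,78.55): [(37.4437, 77.1072) (71.8398, 0) (73, 0) (73, 89) (41.4936, 89)]  |A|=1814.3358
4. ⊥bis P4·P2 via (46.4,44.085): [(37.4437, 77.1072) (53.0432, 42.137) (73, 36.2852) (73, 89) (41.4936, 89)]  |A|=1427.8251
5. ⊥bis P4·P3 via (52.015,48.015): [(37.4437, 77.1072) (50.3364, 48.205) (73, 45.6401) (73, 89) (41.4936, 89)]  |A|=1269.1892
6. ⊥bis P4·P5 via (42.345,77.46): [(40.0395, 71.288) (50.3364, 48.205) (73, 45.6401) (73, 89) (46.6557, 89)]  |A|=1196.2543
7. ⊥bis P4·P6 via (61.145,64.99): [(40.0395, 71.288) (47.7045, 54.1051) (73, 74.5909) (73, 89) (46.6557, 89)]  |A|=766.608
8. ⊥bis P4·P7 via (46.045,59.615): [(40.0395, 71.288) (44.9095, 60.3707) (50.6905, 56.5233) (73, 74.5909) (73, 89) (46.6557, 89)]  |A|=753.8741
9. canonical 6-gon: [(40.0395, 71.288) (44.9095, 60.3707) (50.6905, 56.5233) (73, 74.5909) (73, 89) (46.6557, 89)]
10. shoelace: 753.8741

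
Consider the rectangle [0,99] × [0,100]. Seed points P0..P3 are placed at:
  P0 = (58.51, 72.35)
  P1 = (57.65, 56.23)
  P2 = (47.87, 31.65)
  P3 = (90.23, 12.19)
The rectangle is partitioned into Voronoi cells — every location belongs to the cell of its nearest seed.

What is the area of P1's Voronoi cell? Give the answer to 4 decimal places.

1. box [0,99]×[0,100]: [(0, 0) (99, 0) (99, 100) (0, 100)]
2. ⊥bis P1·P0 via (58.08,64.29): [(0, 67.3886) (0, 0) (99, 0) (99, 62.1069)]  |A|=6410.0265
3. ⊥bis P1·P2 via (52.76,43.94): [(0, 67.3886) (0, 64.9324) (99, 25.5418) (99, 62.1069)]  |A|=1931.5532
4. ⊥bis P1·P3 via (73.94,34.21): [(0, 67.3886) (0, 64.9324) (75.0852, 35.0572) (99, 52.7489) (99, 62.1069)]  |A|=1606.2263
5. canonical 5-gon: [(0, 67.3886) (0, 64.9324) (75.0852, 35.0572) (99, 52.7489) (99, 62.1069)]
6. shoelace: 1606.2263

Area of P1's cell: 1606.2263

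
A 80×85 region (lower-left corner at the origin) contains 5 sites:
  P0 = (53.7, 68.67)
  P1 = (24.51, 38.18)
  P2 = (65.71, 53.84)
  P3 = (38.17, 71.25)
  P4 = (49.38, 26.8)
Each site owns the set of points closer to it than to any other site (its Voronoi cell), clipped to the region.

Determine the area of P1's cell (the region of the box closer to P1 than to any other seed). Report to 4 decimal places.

Area of P1's cell: 2051.6828

1. box [0,80]×[0,85]: [(0, 0) (80, 0) (80, 85) (0, 85)]
2. ⊥bis P1·P0 via (39.105,53.425): [(0, 0) (80, 0) (80, 14.2736) (6.1238, 85) (0, 85)]  |A|=4187.5019
3. ⊥bis P1·P2 via (45.11,46.01): [(0, 0) (62.5983, 0) (44.1145, 48.6291) (6.1238, 85) (0, 85)]  |A|=3508.2782
4. ⊥bis P1·P3 via (31.34,54.715): [(0, 67.6604) (0, 0) (62.5983, 0) (44.1145, 48.6291) (42.6278, 50.0524)]  |A|=3031.6985
5. ⊥bis P1·P4 via (36.945,32.49): [(0, 67.6604) (0, 0) (22.0782, 0) (44.2122, 48.3719) (44.1145, 48.6291) (42.6278, 50.0524)]  |A|=2051.6828
6. canonical 6-gon: [(0, 67.6604) (0, 0) (22.0782, 0) (44.2122, 48.3719) (44.1145, 48.6291) (42.6278, 50.0524)]
7. shoelace: 2051.6828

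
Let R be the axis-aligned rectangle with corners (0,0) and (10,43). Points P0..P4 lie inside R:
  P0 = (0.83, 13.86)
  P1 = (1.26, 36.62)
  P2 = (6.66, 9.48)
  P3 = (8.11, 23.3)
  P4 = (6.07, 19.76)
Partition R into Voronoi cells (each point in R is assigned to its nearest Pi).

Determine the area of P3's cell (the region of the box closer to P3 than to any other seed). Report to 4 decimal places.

1. box [0,10]×[0,43]: [(0, 0) (10, 0) (10, 43) (0, 43)]
2. ⊥bis P3·P0 via (4.47,18.58): [(0, 22.0272) (10, 14.3153) (10, 43) (0, 43)]  |A|=248.2873
3. ⊥bis P3·P1 via (4.685,29.96): [(0, 27.5507) (0, 22.0272) (10, 14.3153) (10, 32.6933)]  |A|=119.5072
4. ⊥bis P3·P2 via (7.385,16.39): [(0, 27.5507) (0, 22.0272) (7.2979, 16.3991) (10, 16.1156) (10, 32.6933)]  |A|=117.075
5. ⊥bis P3·P4 via (7.09,21.53): [(0, 27.5507) (0, 25.6158) (10, 19.8531) (10, 32.6933)]  |A|=73.8759
6. canonical 4-gon: [(0, 27.5507) (0, 25.6158) (10, 19.8531) (10, 32.6933)]
7. shoelace: 73.8759

Area of P3's cell: 73.8759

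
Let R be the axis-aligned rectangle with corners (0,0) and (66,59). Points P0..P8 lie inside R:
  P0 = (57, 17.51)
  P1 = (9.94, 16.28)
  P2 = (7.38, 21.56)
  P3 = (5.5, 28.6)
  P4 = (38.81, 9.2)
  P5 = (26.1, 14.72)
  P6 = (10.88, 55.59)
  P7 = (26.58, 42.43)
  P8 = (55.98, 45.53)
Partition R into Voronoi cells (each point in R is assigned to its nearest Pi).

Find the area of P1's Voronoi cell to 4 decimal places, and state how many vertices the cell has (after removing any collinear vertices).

Area of P1's cell: 335.6071 (4 vertices)

1. box [0,66]×[0,59]: [(0, 0) (66, 0) (66, 59) (0, 59)]
2. ⊥bis P1·P0 via (33.47,16.895): [(0, 0) (33.9116, 0) (32.3695, 59) (0, 59)]  |A|=1955.2922
3. ⊥bis P1·P2 via (8.66,18.92): [(0, 14.7212) (0, 0) (33.9116, 0) (33.1073, 30.7732)]  |A|=765.4738
4. ⊥bis P1·P3 via (7.72,22.44): [(0, 14.7212) (0, 0) (33.9116, 0) (33.1073, 30.7732)]  |A|=765.4738
5. ⊥bis P1·P4 via (24.375,12.74): [(28.2158, 28.4016) (0, 14.7212) (0, 0) (21.2507, 0)]  |A|=509.4621
6. ⊥bis P1·P5 via (18.02,15.5): [(18.826, 23.849) (0, 14.7212) (0, 0) (16.5237, 0)]  |A|=335.6071
7. ⊥bis P1·P6 via (10.41,35.935): [(18.826, 23.849) (0, 14.7212) (0, 0) (16.5237, 0)]  |A|=335.6071
8. ⊥bis P1·P7 via (18.26,29.355): [(18.826, 23.849) (0, 14.7212) (0, 0) (16.5237, 0)]  |A|=335.6071
9. ⊥bis P1·P8 via (32.96,30.905): [(18.826, 23.849) (0, 14.7212) (0, 0) (16.5237, 0)]  |A|=335.6071
10. canonical 4-gon: [(18.826, 23.849) (0, 14.7212) (0, 0) (16.5237, 0)]
11. shoelace: 335.6071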